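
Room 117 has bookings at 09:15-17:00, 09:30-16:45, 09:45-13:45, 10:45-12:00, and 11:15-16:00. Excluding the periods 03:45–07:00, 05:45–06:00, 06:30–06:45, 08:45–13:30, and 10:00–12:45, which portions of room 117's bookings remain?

13:30–17:00

A, merged: 09:15–17:00.
B, merged: 03:45–07:00, 08:45–13:30.
09:15–17:00 with B removed leaves 13:30–17:00.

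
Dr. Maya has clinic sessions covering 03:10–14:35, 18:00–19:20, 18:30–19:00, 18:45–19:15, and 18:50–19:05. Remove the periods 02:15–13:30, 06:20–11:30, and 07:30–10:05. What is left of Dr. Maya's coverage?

A, merged: 03:10–14:35, 18:00–19:20.
B, merged: 02:15–13:30.
03:10–14:35 minus B → 13:30–14:35.
18:00–19:20: no B overlap → unchanged.

13:30–14:35, 18:00–19:20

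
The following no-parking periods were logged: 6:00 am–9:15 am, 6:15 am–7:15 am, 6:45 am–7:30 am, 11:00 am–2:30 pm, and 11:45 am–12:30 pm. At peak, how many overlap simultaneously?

3

At 6:45 am, 3 of the intervals are simultaneously active.
No point has more.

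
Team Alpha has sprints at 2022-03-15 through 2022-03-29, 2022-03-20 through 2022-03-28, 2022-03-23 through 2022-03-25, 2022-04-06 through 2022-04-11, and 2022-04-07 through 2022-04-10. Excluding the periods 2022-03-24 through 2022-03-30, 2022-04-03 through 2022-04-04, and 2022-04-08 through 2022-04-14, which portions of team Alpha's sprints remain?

2022-03-15 through 2022-03-23, 2022-04-06 through 2022-04-07

A, merged: 2022-03-15 through 2022-03-29, 2022-04-06 through 2022-04-11.
2022-03-15 through 2022-03-29 \ B = 2022-03-15 through 2022-03-23.
2022-04-06 through 2022-04-11 \ B = 2022-04-06 through 2022-04-07.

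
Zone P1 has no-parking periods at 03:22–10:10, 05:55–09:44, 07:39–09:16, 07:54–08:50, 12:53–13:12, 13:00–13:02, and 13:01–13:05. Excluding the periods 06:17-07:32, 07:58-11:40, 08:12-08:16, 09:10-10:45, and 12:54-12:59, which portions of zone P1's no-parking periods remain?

03:22–06:17, 07:32–07:58, 12:53–12:54, 12:59–13:12

Merge the first list: 03:22–10:10, 12:53–13:12.
Merge the second list: 06:17–07:32, 07:58–11:40, 12:54–12:59.
03:22–10:10 \ B = 03:22–06:17, 07:32–07:58.
12:53–13:12 \ B = 12:53–12:54, 12:59–13:12.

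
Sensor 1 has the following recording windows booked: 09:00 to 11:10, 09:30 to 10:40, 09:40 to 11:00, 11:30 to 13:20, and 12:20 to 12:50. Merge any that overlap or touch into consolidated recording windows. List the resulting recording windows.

09:30–10:40 overlaps/touches 09:00–11:10 → extend to 09:00–11:10.
09:40–11:00 overlaps/touches 09:00–11:10 → extend to 09:00–11:10.
11:30–13:20 is disjoint → start new block.
12:20–12:50 overlaps/touches 11:30–13:20 → extend to 11:30–13:20.

09:00–11:10, 11:30–13:20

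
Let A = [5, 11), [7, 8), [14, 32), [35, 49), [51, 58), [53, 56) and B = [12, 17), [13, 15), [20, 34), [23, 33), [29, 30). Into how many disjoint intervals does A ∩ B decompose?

2

A, merged: [5, 11), [14, 32), [35, 49), [51, 58).
B, merged: [12, 17), [20, 34).
A ∩ B = [14, 17), [20, 32).
That is 2 disjoint pieces.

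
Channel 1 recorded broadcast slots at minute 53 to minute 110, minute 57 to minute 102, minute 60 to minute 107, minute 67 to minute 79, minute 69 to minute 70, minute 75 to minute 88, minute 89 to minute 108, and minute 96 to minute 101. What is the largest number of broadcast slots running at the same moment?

At minute 69, 5 of the intervals are simultaneously active.
No point has more.

5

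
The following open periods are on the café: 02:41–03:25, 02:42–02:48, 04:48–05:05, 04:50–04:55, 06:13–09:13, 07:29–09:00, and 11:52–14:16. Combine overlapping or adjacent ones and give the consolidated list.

02:41–03:25, 04:48–05:05, 06:13–09:13, 11:52–14:16

02:42–02:48 overlaps/touches 02:41–03:25 → extend to 02:41–03:25.
04:48–05:05 is disjoint → start new block.
04:50–04:55 overlaps/touches 04:48–05:05 → extend to 04:48–05:05.
06:13–09:13 is disjoint → start new block.
07:29–09:00 overlaps/touches 06:13–09:13 → extend to 06:13–09:13.
11:52–14:16 is disjoint → start new block.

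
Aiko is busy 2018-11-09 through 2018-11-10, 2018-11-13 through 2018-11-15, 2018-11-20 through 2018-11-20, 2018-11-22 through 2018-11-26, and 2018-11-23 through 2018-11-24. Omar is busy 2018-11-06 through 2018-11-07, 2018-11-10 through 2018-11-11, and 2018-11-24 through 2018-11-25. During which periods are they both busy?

2018-11-10 through 2018-11-10, 2018-11-24 through 2018-11-25

A, merged: 2018-11-09 through 2018-11-10, 2018-11-13 through 2018-11-15, 2018-11-20 through 2018-11-20, 2018-11-22 through 2018-11-26.
2018-11-09 through 2018-11-10 meets the second set on 2018-11-10 through 2018-11-10.
2018-11-13 through 2018-11-15: no overlap with the second set.
2018-11-20 through 2018-11-20: no overlap with the second set.
2018-11-22 through 2018-11-26 meets the second set on 2018-11-24 through 2018-11-25.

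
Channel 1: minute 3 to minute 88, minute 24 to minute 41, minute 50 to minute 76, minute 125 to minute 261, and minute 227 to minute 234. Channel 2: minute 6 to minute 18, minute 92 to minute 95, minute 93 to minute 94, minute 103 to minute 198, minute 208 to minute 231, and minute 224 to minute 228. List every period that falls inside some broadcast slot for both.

First set merges to minute 3 to minute 88, minute 125 to minute 261.
Second set merges to minute 6 to minute 18, minute 92 to minute 95, minute 103 to minute 198, minute 208 to minute 231.
minute 3 to minute 88 ∩ B → minute 6 to minute 18.
minute 125 to minute 261 ∩ B → minute 125 to minute 198, minute 208 to minute 231.

minute 6 to minute 18, minute 125 to minute 198, minute 208 to minute 231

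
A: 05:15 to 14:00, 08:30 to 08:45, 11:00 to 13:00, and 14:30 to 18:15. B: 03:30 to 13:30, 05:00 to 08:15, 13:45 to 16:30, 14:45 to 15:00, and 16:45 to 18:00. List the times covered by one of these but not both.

03:30–05:15, 13:30–13:45, 14:00–14:30, 16:30–16:45, 18:00–18:15

First set merges to 05:15–14:00, 14:30–18:15.
Second set merges to 03:30–13:30, 13:45–16:30, 16:45–18:00.
Only in the first: 13:30–13:45, 16:30–16:45, 18:00–18:15.
Only in the second: 03:30–05:15, 14:00–14:30.
Together these are the periods covered by exactly one.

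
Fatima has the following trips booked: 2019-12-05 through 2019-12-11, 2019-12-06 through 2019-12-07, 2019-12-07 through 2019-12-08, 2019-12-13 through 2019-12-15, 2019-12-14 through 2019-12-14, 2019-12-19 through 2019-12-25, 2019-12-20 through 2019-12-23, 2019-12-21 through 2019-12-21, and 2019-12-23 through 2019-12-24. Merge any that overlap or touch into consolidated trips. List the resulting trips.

2019-12-05 through 2019-12-11, 2019-12-13 through 2019-12-15, 2019-12-19 through 2019-12-25

2019-12-06 through 2019-12-07 overlaps/touches 2019-12-05 through 2019-12-11 → extend to 2019-12-05 through 2019-12-11.
2019-12-07 through 2019-12-08 overlaps/touches 2019-12-05 through 2019-12-11 → extend to 2019-12-05 through 2019-12-11.
2019-12-13 through 2019-12-15 is disjoint → start new block.
2019-12-14 through 2019-12-14 overlaps/touches 2019-12-13 through 2019-12-15 → extend to 2019-12-13 through 2019-12-15.
2019-12-19 through 2019-12-25 is disjoint → start new block.
2019-12-20 through 2019-12-23 overlaps/touches 2019-12-19 through 2019-12-25 → extend to 2019-12-19 through 2019-12-25.
2019-12-21 through 2019-12-21 overlaps/touches 2019-12-19 through 2019-12-25 → extend to 2019-12-19 through 2019-12-25.
2019-12-23 through 2019-12-24 overlaps/touches 2019-12-19 through 2019-12-25 → extend to 2019-12-19 through 2019-12-25.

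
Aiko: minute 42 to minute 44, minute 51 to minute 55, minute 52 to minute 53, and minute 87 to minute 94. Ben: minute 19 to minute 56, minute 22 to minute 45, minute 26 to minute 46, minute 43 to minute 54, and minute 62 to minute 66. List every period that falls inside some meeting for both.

minute 42 to minute 44, minute 51 to minute 55

First set merges to minute 42 to minute 44, minute 51 to minute 55, minute 87 to minute 94.
Second set merges to minute 19 to minute 56, minute 62 to minute 66.
minute 42 to minute 44 overlaps B on minute 42 to minute 44.
minute 51 to minute 55 overlaps B on minute 51 to minute 55.
minute 87 to minute 94 falls entirely outside B.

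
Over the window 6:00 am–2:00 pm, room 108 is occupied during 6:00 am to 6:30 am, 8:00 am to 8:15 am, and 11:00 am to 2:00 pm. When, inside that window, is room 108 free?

6:30 am–8:00 am, 8:15 am–11:00 am

After merging, the occupied span is 6:00 am–6:30 am, 8:00 am–8:15 am, 11:00 am–2:00 pm.
Complement within 6:00 am–2:00 pm: 6:30 am–8:00 am, 8:15 am–11:00 am.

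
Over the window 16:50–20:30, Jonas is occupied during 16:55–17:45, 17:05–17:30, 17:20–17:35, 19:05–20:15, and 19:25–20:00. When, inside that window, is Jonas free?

Covered (merged): 16:55-17:45, 19:05-20:15.
Uncovered inside 16:50-20:30: 16:50-16:55, 17:45-19:05, 20:15-20:30.

16:50-16:55, 17:45-19:05, 20:15-20:30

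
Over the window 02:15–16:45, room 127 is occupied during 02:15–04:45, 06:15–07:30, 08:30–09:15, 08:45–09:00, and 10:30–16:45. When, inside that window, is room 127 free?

04:45–06:15, 07:30–08:30, 09:15–10:30

The merged coverage is 02:15–04:45, 06:15–07:30, 08:30–09:15, 10:30–16:45.
Gaps within 02:15–16:45: 04:45–06:15, 07:30–08:30, 09:15–10:30.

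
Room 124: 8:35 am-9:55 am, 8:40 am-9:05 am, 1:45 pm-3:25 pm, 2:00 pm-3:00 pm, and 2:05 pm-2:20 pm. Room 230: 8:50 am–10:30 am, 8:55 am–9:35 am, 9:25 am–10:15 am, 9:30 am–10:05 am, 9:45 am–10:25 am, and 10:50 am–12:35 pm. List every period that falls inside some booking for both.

8:50 am–9:55 am

Merge the first list: 8:35 am–9:55 am, 1:45 pm–3:25 pm.
Merge the second list: 8:50 am–10:30 am, 10:50 am–12:35 pm.
8:35 am–9:55 am overlaps B on 8:50 am–9:55 am.
1:45 pm–3:25 pm falls entirely outside B.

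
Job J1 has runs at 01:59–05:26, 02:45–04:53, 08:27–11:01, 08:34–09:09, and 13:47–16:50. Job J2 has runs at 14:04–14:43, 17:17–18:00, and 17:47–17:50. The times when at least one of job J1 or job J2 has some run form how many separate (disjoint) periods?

First set merges to 01:59–05:26, 08:27–11:01, 13:47–16:50.
Second set merges to 14:04–14:43, 17:17–18:00.
A ∪ B = 01:59–05:26, 08:27–11:01, 13:47–16:50, 17:17–18:00.
That is 4 disjoint pieces.

4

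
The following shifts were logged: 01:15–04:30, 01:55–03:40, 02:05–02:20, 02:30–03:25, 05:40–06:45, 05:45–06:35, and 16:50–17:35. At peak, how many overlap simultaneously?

Walk the sorted start/end points keeping a running depth.
The depth first hits 3 at 02:05.

3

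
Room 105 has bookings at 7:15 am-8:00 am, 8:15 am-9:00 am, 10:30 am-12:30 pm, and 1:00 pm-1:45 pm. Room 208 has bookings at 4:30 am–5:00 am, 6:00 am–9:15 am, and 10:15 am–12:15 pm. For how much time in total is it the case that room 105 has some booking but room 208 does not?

A \ B = 12:15 pm–12:30 pm, 1:00 pm–1:45 pm.
Total: 15 min + 45 min = 1 h.

1 h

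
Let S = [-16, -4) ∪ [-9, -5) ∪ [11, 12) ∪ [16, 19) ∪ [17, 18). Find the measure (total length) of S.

16

Merged: [-16, -4), [11, 12), [16, 19).
Lengths: 12 + 1 + 3 = 16.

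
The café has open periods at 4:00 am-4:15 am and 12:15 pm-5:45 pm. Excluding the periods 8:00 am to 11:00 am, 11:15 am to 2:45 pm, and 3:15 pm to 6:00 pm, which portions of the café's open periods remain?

4:00 am–4:15 am is untouched.
12:15 pm–5:45 pm with B removed leaves 2:45 pm–3:15 pm.

4:00 am–4:15 am, 2:45 pm–3:15 pm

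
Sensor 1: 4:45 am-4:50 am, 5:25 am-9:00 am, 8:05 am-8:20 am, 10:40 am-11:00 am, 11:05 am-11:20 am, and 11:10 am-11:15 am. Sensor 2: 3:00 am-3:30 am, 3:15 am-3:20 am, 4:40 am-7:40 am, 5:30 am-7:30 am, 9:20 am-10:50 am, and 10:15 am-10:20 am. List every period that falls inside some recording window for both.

Merge the first list: 4:45 am–4:50 am, 5:25 am–9:00 am, 10:40 am–11:00 am, 11:05 am–11:20 am.
Merge the second list: 3:00 am–3:30 am, 4:40 am–7:40 am, 9:20 am–10:50 am.
4:45 am–4:50 am ∩ B → 4:45 am–4:50 am.
5:25 am–9:00 am ∩ B → 5:25 am–7:40 am.
10:40 am–11:00 am ∩ B → 10:40 am–10:50 am.
11:05 am–11:20 am meets no B interval.

4:45 am–4:50 am, 5:25 am–7:40 am, 10:40 am–10:50 am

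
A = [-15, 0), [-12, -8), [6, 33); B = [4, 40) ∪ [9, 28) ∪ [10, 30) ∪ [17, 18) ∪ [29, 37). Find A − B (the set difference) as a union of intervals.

First set merges to [-15, 0), [6, 33).
Second set merges to [4, 40).
[-15, 0): nothing removed.
[6, 33): entirely removed.

[-15, 0)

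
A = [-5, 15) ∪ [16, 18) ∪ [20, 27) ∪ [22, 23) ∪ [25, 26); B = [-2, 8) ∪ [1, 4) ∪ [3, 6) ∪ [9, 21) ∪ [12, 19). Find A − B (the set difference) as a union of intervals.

First set merges to [-5, 15), [16, 18), [20, 27).
Second set merges to [-2, 8), [9, 21).
[-5, 15) minus B → [-5, -2), [8, 9).
[16, 18): fully covered by B → removed.
[20, 27) minus B → [21, 27).

[-5, -2) ∪ [8, 9) ∪ [21, 27)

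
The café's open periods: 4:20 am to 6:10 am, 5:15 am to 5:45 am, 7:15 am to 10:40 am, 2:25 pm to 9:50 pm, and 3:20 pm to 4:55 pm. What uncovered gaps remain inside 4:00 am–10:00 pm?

4:00 am–4:20 am, 6:10 am–7:15 am, 10:40 am–2:25 pm, 9:50 pm–10:00 pm

Covered (merged): 4:20 am–6:10 am, 7:15 am–10:40 am, 2:25 pm–9:50 pm.
Complement within 4:00 am–10:00 pm: 4:00 am–4:20 am, 6:10 am–7:15 am, 10:40 am–2:25 pm, 9:50 pm–10:00 pm.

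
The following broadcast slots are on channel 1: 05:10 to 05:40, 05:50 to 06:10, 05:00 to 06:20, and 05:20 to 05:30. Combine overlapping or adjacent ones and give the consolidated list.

Sort by start: 05:00–06:20, 05:10–05:40, 05:20–05:30, 05:50–06:10.
05:10–05:40 overlaps/touches 05:00–06:20 → extend to 05:00–06:20.
05:20–05:30 overlaps/touches 05:00–06:20 → extend to 05:00–06:20.
05:50–06:10 overlaps/touches 05:00–06:20 → extend to 05:00–06:20.

05:00–06:20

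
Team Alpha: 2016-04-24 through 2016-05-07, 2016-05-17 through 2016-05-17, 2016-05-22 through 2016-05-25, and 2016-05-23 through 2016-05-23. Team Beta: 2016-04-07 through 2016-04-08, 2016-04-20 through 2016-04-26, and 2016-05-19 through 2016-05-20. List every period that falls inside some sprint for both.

First set merges to 2016-04-24 through 2016-05-07, 2016-05-17 through 2016-05-17, 2016-05-22 through 2016-05-25.
2016-04-24 through 2016-05-07 meets the second set on 2016-04-24 through 2016-04-26.
2016-05-17 through 2016-05-17: no overlap with the second set.
2016-05-22 through 2016-05-25: no overlap with the second set.

2016-04-24 through 2016-04-26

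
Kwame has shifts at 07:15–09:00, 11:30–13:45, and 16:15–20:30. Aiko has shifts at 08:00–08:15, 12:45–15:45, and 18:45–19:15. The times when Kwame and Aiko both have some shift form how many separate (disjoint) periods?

3

A ∩ B = 08:00-08:15, 12:45-13:45, 18:45-19:15.
That is 3 disjoint pieces.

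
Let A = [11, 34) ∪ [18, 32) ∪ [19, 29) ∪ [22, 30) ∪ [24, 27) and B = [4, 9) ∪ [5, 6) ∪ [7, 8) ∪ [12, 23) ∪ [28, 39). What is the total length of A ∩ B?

A, merged: [11, 34).
B, merged: [4, 9), [12, 23), [28, 39).
A ∩ B = [12, 23), [28, 34).
Total: 11 + 6 = 17.

17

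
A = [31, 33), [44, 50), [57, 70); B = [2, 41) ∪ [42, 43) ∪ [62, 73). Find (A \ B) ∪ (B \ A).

Only in the first: [44, 50), [57, 62).
Only in the second: [2, 31), [33, 41), [42, 43), [70, 73).
Together these are the periods covered by exactly one.

[2, 31) ∪ [33, 41) ∪ [42, 43) ∪ [44, 50) ∪ [57, 62) ∪ [70, 73)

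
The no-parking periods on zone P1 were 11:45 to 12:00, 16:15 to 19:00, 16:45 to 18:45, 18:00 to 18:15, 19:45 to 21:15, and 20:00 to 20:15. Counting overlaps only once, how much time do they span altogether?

4 h 30 min

Merged: 11:45–12:00, 16:15–19:00, 19:45–21:15.
Lengths: 15 min + 2 h 45 min + 1 h 30 min = 4 h 30 min.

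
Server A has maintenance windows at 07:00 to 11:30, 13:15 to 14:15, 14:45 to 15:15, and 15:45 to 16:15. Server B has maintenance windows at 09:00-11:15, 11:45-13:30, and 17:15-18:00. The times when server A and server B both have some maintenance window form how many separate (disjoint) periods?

A ∩ B = 09:00-11:15, 13:15-13:30.
That is 2 disjoint pieces.

2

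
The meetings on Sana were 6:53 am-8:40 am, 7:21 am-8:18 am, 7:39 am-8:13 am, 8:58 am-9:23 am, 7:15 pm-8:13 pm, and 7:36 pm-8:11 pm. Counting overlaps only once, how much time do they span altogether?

Merged: 6:53 am-8:40 am, 8:58 am-9:23 am, 7:15 pm-8:13 pm.
Lengths: 1 h 47 min + 25 min + 58 min = 3 h 10 min.

3 h 10 min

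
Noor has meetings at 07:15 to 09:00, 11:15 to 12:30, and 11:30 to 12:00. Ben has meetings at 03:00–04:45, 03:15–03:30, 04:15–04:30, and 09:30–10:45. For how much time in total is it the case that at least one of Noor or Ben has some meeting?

First set merges to 07:15-09:00, 11:15-12:30.
Second set merges to 03:00-04:45, 09:30-10:45.
A ∪ B = 03:00-04:45, 07:15-09:00, 09:30-10:45, 11:15-12:30.
Total: 1 h 45 min + 1 h 45 min + 1 h 15 min + 1 h 15 min = 6 h.

6 h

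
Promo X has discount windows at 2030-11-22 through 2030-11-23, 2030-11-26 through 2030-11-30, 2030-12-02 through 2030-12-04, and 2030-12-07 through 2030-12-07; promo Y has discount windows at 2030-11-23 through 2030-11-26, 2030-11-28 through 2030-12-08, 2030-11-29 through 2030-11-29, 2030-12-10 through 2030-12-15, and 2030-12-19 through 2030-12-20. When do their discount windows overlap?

2030-11-23 through 2030-11-23, 2030-11-26 through 2030-11-26, 2030-11-28 through 2030-11-30, 2030-12-02 through 2030-12-04, 2030-12-07 through 2030-12-07

B, merged: 2030-11-23 through 2030-11-26, 2030-11-28 through 2030-12-08, 2030-12-10 through 2030-12-15, 2030-12-19 through 2030-12-20.
2030-11-22 through 2030-11-23 overlaps B on 2030-11-23 through 2030-11-23.
2030-11-26 through 2030-11-30 overlaps B on 2030-11-26 through 2030-11-26, 2030-11-28 through 2030-11-30.
2030-12-02 through 2030-12-04 overlaps B on 2030-12-02 through 2030-12-04.
2030-12-07 through 2030-12-07 overlaps B on 2030-12-07 through 2030-12-07.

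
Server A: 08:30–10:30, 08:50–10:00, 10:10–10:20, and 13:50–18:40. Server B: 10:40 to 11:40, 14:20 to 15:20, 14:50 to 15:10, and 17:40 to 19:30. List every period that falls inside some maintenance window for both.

14:20–15:20, 17:40–18:40

A, merged: 08:30–10:30, 13:50–18:40.
B, merged: 10:40–11:40, 14:20–15:20, 17:40–19:30.
08:30–10:30: no overlap with the second set.
13:50–18:40 meets the second set on 14:20–15:20, 17:40–18:40.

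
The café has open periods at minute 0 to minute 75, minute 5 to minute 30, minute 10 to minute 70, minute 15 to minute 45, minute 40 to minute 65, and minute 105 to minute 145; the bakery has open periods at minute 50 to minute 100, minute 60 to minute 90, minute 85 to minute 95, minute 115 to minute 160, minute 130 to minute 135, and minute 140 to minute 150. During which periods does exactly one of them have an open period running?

minute 0 to minute 50, minute 75 to minute 100, minute 105 to minute 115, minute 145 to minute 160

A, merged: minute 0 to minute 75, minute 105 to minute 145.
B, merged: minute 50 to minute 100, minute 115 to minute 160.
A but not B: minute 0 to minute 50, minute 105 to minute 115.
B but not A: minute 75 to minute 100, minute 145 to minute 160.
Combining gives A △ B.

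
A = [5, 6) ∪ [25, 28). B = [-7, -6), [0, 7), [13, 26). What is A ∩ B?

[5, 6) ∪ [25, 26)

[5, 6) ∩ B → [5, 6).
[25, 28) ∩ B → [25, 26).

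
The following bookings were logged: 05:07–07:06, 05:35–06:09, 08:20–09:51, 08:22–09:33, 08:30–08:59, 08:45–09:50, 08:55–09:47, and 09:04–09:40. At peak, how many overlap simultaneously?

At 08:55, 5 of the intervals are simultaneously active.
No point has more.

5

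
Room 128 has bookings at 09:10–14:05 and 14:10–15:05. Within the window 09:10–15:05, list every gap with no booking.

After merging, the occupied span is 09:10–14:05, 14:10–15:05.
Gaps within 09:10–15:05: 14:05–14:10.

14:05–14:10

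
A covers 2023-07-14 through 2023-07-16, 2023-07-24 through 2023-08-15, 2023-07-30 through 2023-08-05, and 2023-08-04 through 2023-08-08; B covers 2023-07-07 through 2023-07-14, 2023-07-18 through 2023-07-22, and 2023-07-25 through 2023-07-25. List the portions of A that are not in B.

A, merged: 2023-07-14 through 2023-07-16, 2023-07-24 through 2023-08-15.
2023-07-14 through 2023-07-16 with B removed leaves 2023-07-15 through 2023-07-16.
2023-07-24 through 2023-08-15 with B removed leaves 2023-07-24 through 2023-07-24, 2023-07-26 through 2023-08-15.

2023-07-15 through 2023-07-16, 2023-07-24 through 2023-07-24, 2023-07-26 through 2023-08-15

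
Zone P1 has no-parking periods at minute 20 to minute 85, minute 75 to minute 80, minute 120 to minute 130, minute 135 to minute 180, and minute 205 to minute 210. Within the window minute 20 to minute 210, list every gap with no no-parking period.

The merged coverage is minute 20 to minute 85, minute 120 to minute 130, minute 135 to minute 180, minute 205 to minute 210.
Gaps within minute 20 to minute 210: minute 85 to minute 120, minute 130 to minute 135, minute 180 to minute 205.

minute 85 to minute 120, minute 130 to minute 135, minute 180 to minute 205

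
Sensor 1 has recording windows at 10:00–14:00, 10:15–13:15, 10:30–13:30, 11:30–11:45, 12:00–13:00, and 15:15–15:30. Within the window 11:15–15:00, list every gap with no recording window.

14:00-15:00

Covered (merged): 10:00-14:00, 15:15-15:30.
Uncovered inside 11:15-15:00: 14:00-15:00.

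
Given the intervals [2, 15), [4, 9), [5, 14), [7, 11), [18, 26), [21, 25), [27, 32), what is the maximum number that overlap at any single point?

Sweep endpoints in order; track running count of active intervals.
Peak of 4 reached at 7.

4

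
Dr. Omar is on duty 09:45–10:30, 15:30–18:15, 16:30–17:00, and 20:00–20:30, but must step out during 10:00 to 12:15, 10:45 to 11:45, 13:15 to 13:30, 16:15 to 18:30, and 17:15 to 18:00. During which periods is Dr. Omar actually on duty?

A, merged: 09:45–10:30, 15:30–18:15, 20:00–20:30.
B, merged: 10:00–12:15, 13:15–13:30, 16:15–18:30.
09:45–10:30 with B removed leaves 09:45–10:00.
15:30–18:15 with B removed leaves 15:30–16:15.
20:00–20:30 is untouched.

09:45–10:00, 15:30–16:15, 20:00–20:30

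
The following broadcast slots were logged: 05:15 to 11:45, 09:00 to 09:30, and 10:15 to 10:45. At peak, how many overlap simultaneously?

2

At 09:00, 2 of the intervals are simultaneously active.
No point has more.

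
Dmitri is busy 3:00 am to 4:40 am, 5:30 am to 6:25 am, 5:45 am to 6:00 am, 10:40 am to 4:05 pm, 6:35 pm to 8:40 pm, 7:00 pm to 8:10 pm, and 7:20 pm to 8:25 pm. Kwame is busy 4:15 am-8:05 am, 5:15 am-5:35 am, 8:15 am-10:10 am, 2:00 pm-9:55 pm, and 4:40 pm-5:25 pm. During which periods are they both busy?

4:15 am–4:40 am, 5:30 am–6:25 am, 2:00 pm–4:05 pm, 6:35 pm–8:40 pm

First set merges to 3:00 am–4:40 am, 5:30 am–6:25 am, 10:40 am–4:05 pm, 6:35 pm–8:40 pm.
Second set merges to 4:15 am–8:05 am, 8:15 am–10:10 am, 2:00 pm–9:55 pm.
3:00 am–4:40 am overlaps B on 4:15 am–4:40 am.
5:30 am–6:25 am overlaps B on 5:30 am–6:25 am.
10:40 am–4:05 pm overlaps B on 2:00 pm–4:05 pm.
6:35 pm–8:40 pm overlaps B on 6:35 pm–8:40 pm.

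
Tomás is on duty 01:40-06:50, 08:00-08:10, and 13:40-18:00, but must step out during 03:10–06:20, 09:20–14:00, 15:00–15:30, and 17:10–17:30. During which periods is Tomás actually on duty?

01:40–03:10, 06:20–06:50, 08:00–08:10, 14:00–15:00, 15:30–17:10, 17:30–18:00

01:40–06:50 with B removed leaves 01:40–03:10, 06:20–06:50.
08:00–08:10 is untouched.
13:40–18:00 with B removed leaves 14:00–15:00, 15:30–17:10, 17:30–18:00.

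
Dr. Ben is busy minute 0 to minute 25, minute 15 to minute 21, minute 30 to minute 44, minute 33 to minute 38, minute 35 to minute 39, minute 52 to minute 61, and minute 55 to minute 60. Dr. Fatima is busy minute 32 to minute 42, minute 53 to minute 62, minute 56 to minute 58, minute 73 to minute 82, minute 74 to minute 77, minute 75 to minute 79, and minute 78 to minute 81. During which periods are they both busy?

First set merges to minute 0 to minute 25, minute 30 to minute 44, minute 52 to minute 61.
Second set merges to minute 32 to minute 42, minute 53 to minute 62, minute 73 to minute 82.
minute 0 to minute 25 meets no B interval.
minute 30 to minute 44 ∩ B → minute 32 to minute 42.
minute 52 to minute 61 ∩ B → minute 53 to minute 61.

minute 32 to minute 42, minute 53 to minute 61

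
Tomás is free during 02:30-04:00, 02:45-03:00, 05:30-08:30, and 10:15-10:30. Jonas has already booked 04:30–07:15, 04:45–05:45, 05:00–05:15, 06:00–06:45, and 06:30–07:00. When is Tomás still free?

02:30–04:00, 07:15–08:30, 10:15–10:30

Merge the first list: 02:30–04:00, 05:30–08:30, 10:15–10:30.
Merge the second list: 04:30–07:15.
02:30–04:00: no B overlap → unchanged.
05:30–08:30 minus B → 07:15–08:30.
10:15–10:30: no B overlap → unchanged.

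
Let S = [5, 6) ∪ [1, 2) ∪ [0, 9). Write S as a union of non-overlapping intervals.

[0, 9)

Sort by start: [0, 9), [1, 2), [5, 6).
[1, 2) overlaps/touches [0, 9) → extend to [0, 9).
[5, 6) overlaps/touches [0, 9) → extend to [0, 9).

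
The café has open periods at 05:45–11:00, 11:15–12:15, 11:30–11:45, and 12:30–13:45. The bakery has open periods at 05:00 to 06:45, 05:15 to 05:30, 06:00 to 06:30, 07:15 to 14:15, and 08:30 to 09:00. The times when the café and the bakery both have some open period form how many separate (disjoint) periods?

4

A, merged: 05:45–11:00, 11:15–12:15, 12:30–13:45.
B, merged: 05:00–06:45, 07:15–14:15.
A ∩ B = 05:45–06:45, 07:15–11:00, 11:15–12:15, 12:30–13:45.
That is 4 disjoint pieces.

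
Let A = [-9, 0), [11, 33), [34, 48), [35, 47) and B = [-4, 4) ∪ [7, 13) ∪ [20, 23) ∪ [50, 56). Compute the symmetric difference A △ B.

First set merges to [-9, 0), [11, 33), [34, 48).
A \ B = [-9, -4), [13, 20), [23, 33), [34, 48).
B \ A = [0, 4), [7, 11), [50, 56).
Union of the two gives the symmetric difference.

[-9, -4) ∪ [0, 4) ∪ [7, 11) ∪ [13, 20) ∪ [23, 33) ∪ [34, 48) ∪ [50, 56)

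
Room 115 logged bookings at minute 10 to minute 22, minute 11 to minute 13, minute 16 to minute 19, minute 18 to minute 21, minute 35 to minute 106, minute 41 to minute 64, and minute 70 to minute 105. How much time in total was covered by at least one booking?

Merged: minute 10 to minute 22, minute 35 to minute 106.
Lengths: 12 minutes + 71 minutes = 83 minutes.

83 minutes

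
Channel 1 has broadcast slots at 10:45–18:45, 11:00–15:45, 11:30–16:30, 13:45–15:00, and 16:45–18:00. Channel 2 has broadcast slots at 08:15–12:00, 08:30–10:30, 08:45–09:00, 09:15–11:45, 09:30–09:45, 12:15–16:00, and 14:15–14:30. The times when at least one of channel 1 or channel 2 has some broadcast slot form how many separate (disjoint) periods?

1

First set merges to 10:45-18:45.
Second set merges to 08:15-12:00, 12:15-16:00.
A ∪ B = 08:15-18:45.
That is 1 disjoint piece.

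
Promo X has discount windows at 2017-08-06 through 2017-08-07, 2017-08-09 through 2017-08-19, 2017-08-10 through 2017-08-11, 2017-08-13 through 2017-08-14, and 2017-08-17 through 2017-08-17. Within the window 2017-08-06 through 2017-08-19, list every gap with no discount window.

2017-08-08 through 2017-08-08

The merged coverage is 2017-08-06 through 2017-08-07, 2017-08-09 through 2017-08-19.
Complement within 2017-08-06 through 2017-08-19: 2017-08-08 through 2017-08-08.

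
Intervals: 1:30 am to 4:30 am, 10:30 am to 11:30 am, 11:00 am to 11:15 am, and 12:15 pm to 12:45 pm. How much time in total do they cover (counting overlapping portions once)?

Merged: 1:30 am-4:30 am, 10:30 am-11:30 am, 12:15 pm-12:45 pm.
Lengths: 3 h + 1 h + 30 min = 4 h 30 min.

4 h 30 min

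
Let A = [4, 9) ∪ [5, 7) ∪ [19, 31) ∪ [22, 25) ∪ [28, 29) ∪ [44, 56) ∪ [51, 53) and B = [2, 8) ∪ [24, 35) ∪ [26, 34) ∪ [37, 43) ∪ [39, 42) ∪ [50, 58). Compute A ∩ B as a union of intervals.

[4, 8) ∪ [24, 31) ∪ [50, 56)

A, merged: [4, 9), [19, 31), [44, 56).
B, merged: [2, 8), [24, 35), [37, 43), [50, 58).
[4, 9) overlaps B on [4, 8).
[19, 31) overlaps B on [24, 31).
[44, 56) overlaps B on [50, 56).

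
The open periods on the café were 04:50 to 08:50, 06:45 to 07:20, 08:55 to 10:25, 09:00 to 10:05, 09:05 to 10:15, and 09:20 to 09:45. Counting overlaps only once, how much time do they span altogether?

5 h 30 min

Merged: 04:50–08:50, 08:55–10:25.
Lengths: 4 h + 1 h 30 min = 5 h 30 min.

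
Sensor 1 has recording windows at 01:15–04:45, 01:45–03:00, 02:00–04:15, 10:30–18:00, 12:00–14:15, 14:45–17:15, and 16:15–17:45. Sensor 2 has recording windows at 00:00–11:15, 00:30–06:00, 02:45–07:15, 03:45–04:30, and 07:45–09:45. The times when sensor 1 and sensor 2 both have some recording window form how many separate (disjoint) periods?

2

First set merges to 01:15–04:45, 10:30–18:00.
Second set merges to 00:00–11:15.
A ∩ B = 01:15–04:45, 10:30–11:15.
That is 2 disjoint pieces.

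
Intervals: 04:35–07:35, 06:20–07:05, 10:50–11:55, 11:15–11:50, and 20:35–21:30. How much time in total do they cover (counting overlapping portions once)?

5 h

Merged: 04:35–07:35, 10:50–11:55, 20:35–21:30.
Lengths: 3 h + 1 h 5 min + 55 min = 5 h.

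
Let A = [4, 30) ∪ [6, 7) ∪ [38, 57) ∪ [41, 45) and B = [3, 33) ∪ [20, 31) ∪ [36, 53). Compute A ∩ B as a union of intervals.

[4, 30) ∪ [38, 53)

A, merged: [4, 30), [38, 57).
B, merged: [3, 33), [36, 53).
[4, 30) ∩ B → [4, 30).
[38, 57) ∩ B → [38, 53).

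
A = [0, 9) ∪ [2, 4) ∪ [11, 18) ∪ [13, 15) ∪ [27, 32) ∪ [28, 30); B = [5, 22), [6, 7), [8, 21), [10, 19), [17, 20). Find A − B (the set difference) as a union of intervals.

A, merged: [0, 9), [11, 18), [27, 32).
B, merged: [5, 22).
[0, 9) with B removed leaves [0, 5).
[11, 18) lies entirely inside B → drops out.
[27, 32) is untouched.

[0, 5) ∪ [27, 32)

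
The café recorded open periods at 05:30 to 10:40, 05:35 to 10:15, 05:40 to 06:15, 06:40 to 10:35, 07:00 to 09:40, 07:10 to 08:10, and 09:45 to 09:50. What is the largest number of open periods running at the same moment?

Sweep endpoints in order; track running count of active intervals.
Peak of 5 reached at 07:10.

5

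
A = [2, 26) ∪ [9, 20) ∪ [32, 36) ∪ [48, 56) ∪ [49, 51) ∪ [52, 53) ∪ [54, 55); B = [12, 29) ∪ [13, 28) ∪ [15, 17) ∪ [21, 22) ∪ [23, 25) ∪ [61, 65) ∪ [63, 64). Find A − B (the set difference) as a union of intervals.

[2, 12) ∪ [32, 36) ∪ [48, 56)

A, merged: [2, 26), [32, 36), [48, 56).
B, merged: [12, 29), [61, 65).
[2, 26) minus B → [2, 12).
[32, 36): no B overlap → unchanged.
[48, 56): no B overlap → unchanged.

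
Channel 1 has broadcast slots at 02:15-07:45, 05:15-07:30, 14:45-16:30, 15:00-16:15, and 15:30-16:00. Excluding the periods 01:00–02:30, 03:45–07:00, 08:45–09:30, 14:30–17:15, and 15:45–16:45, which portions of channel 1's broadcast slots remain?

02:30–03:45, 07:00–07:45

First set merges to 02:15–07:45, 14:45–16:30.
Second set merges to 01:00–02:30, 03:45–07:00, 08:45–09:30, 14:30–17:15.
02:15–07:45 with B removed leaves 02:30–03:45, 07:00–07:45.
14:45–16:30 lies entirely inside B → drops out.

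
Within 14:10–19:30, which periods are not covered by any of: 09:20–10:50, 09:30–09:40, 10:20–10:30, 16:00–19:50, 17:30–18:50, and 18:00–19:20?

The merged coverage is 09:20–10:50, 16:00–19:50.
Complement within 14:10–19:30: 14:10–16:00.

14:10–16:00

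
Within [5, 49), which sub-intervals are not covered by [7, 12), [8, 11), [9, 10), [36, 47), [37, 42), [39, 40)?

Covered (merged): [7, 12), [36, 47).
Uncovered inside [5, 49): [5, 7), [12, 36), [47, 49).

[5, 7) ∪ [12, 36) ∪ [47, 49)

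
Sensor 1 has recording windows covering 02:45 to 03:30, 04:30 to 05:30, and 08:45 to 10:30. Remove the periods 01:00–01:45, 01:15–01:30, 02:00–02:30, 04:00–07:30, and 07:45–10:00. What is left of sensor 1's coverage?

Second set merges to 01:00–01:45, 02:00–02:30, 04:00–07:30, 07:45–10:00.
02:45–03:30: no B overlap → unchanged.
04:30–05:30: fully covered by B → removed.
08:45–10:30 minus B → 10:00–10:30.

02:45–03:30, 10:00–10:30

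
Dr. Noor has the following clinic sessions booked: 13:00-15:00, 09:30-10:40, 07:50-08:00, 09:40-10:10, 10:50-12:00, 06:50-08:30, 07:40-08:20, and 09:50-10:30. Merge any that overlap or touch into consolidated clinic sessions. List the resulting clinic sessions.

06:50-08:30, 09:30-10:40, 10:50-12:00, 13:00-15:00

Sort by start: 06:50-08:30, 07:40-08:20, 07:50-08:00, 09:30-10:40, 09:40-10:10, 09:50-10:30, 10:50-12:00, 13:00-15:00.
07:40-08:20 overlaps/touches 06:50-08:30 → extend to 06:50-08:30.
07:50-08:00 overlaps/touches 06:50-08:30 → extend to 06:50-08:30.
09:30-10:40 is disjoint → start new block.
09:40-10:10 overlaps/touches 09:30-10:40 → extend to 09:30-10:40.
09:50-10:30 overlaps/touches 09:30-10:40 → extend to 09:30-10:40.
10:50-12:00 is disjoint → start new block.
13:00-15:00 is disjoint → start new block.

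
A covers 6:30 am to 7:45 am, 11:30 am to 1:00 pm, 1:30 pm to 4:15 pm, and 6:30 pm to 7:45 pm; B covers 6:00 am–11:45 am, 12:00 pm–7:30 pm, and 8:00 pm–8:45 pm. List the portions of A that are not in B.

6:30 am–7:45 am: fully covered by B → removed.
11:30 am–1:00 pm minus B → 11:45 am–12:00 pm.
1:30 pm–4:15 pm: fully covered by B → removed.
6:30 pm–7:45 pm minus B → 7:30 pm–7:45 pm.

11:45 am–12:00 pm, 7:30 pm–7:45 pm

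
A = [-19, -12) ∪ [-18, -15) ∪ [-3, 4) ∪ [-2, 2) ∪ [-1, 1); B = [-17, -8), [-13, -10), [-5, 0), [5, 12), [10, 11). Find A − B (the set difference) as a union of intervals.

[-19, -17) ∪ [0, 4)

Merge the first list: [-19, -12), [-3, 4).
Merge the second list: [-17, -8), [-5, 0), [5, 12).
[-19, -12) minus B → [-19, -17).
[-3, 4) minus B → [0, 4).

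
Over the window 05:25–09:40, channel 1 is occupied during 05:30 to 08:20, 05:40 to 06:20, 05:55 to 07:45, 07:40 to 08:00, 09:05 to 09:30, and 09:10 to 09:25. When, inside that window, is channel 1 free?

05:25-05:30, 08:20-09:05, 09:30-09:40

After merging, the occupied span is 05:30-08:20, 09:05-09:30.
Gaps within 05:25-09:40: 05:25-05:30, 08:20-09:05, 09:30-09:40.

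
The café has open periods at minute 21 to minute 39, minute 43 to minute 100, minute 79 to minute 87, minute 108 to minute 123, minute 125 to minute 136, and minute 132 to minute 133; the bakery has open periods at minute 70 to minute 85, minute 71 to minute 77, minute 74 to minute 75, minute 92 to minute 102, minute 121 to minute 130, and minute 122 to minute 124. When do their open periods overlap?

First set merges to minute 21 to minute 39, minute 43 to minute 100, minute 108 to minute 123, minute 125 to minute 136.
Second set merges to minute 70 to minute 85, minute 92 to minute 102, minute 121 to minute 130.
minute 21 to minute 39 meets no B interval.
minute 43 to minute 100 ∩ B → minute 70 to minute 85, minute 92 to minute 100.
minute 108 to minute 123 ∩ B → minute 121 to minute 123.
minute 125 to minute 136 ∩ B → minute 125 to minute 130.

minute 70 to minute 85, minute 92 to minute 100, minute 121 to minute 123, minute 125 to minute 130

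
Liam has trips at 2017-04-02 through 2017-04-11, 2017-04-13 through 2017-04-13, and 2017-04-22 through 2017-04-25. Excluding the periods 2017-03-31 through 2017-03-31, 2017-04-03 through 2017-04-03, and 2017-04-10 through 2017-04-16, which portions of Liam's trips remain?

2017-04-02 through 2017-04-02, 2017-04-04 through 2017-04-09, 2017-04-22 through 2017-04-25

2017-04-02 through 2017-04-11 \ B = 2017-04-02 through 2017-04-02, 2017-04-04 through 2017-04-09.
2017-04-13 through 2017-04-13: entirely removed.
2017-04-22 through 2017-04-25: nothing removed.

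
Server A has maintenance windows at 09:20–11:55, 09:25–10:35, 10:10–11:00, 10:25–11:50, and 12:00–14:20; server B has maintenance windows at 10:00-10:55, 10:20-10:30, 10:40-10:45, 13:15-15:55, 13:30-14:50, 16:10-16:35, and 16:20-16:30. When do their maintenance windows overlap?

10:00–10:55, 13:15–14:20

First set merges to 09:20–11:55, 12:00–14:20.
Second set merges to 10:00–10:55, 13:15–15:55, 16:10–16:35.
09:20–11:55 ∩ B → 10:00–10:55.
12:00–14:20 ∩ B → 13:15–14:20.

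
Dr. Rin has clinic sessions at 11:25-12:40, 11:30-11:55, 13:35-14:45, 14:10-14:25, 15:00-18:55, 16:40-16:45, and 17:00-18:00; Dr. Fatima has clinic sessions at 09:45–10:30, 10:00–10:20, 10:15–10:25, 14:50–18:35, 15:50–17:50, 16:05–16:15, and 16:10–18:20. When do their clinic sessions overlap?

Merge the first list: 11:25–12:40, 13:35–14:45, 15:00–18:55.
Merge the second list: 09:45–10:30, 14:50–18:35.
11:25–12:40 meets no B interval.
13:35–14:45 meets no B interval.
15:00–18:55 ∩ B → 15:00–18:35.

15:00–18:35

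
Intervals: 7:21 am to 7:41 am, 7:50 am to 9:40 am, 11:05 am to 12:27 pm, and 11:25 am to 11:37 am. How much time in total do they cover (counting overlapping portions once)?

Merged: 7:21 am–7:41 am, 7:50 am–9:40 am, 11:05 am–12:27 pm.
Lengths: 20 min + 1 h 50 min + 1 h 22 min = 3 h 32 min.

3 h 32 min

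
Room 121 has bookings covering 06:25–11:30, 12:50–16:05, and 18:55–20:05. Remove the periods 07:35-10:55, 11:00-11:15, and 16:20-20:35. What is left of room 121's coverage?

06:25–07:35, 10:55–11:00, 11:15–11:30, 12:50–16:05

06:25–11:30 \ B = 06:25–07:35, 10:55–11:00, 11:15–11:30.
12:50–16:05: nothing removed.
18:55–20:05: entirely removed.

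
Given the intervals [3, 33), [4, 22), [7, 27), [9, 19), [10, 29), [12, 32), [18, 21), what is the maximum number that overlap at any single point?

At 18, 7 of the intervals are simultaneously active.
No point has more.

7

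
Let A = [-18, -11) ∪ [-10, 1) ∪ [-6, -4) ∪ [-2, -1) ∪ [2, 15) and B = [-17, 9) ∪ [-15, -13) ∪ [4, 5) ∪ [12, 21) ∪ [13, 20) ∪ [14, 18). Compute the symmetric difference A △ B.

A, merged: [-18, -11), [-10, 1), [2, 15).
B, merged: [-17, 9), [12, 21).
A \ B = [-18, -17), [9, 12).
B \ A = [-11, -10), [1, 2), [15, 21).
Union of the two gives the symmetric difference.

[-18, -17) ∪ [-11, -10) ∪ [1, 2) ∪ [9, 12) ∪ [15, 21)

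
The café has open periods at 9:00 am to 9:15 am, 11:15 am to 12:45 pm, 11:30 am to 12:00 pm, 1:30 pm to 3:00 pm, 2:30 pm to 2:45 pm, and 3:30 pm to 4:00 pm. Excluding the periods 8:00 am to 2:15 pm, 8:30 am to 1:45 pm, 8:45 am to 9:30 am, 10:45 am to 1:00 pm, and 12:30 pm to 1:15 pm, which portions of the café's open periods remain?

2:15 pm–3:00 pm, 3:30 pm–4:00 pm

First set merges to 9:00 am–9:15 am, 11:15 am–12:45 pm, 1:30 pm–3:00 pm, 3:30 pm–4:00 pm.
Second set merges to 8:00 am–2:15 pm.
9:00 am–9:15 am lies entirely inside B → drops out.
11:15 am–12:45 pm lies entirely inside B → drops out.
1:30 pm–3:00 pm with B removed leaves 2:15 pm–3:00 pm.
3:30 pm–4:00 pm is untouched.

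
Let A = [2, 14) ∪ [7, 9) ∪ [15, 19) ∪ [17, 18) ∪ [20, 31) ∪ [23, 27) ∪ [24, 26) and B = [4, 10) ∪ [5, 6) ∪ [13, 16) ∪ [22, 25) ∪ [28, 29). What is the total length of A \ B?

First set merges to [2, 14), [15, 19), [20, 31).
Second set merges to [4, 10), [13, 16), [22, 25), [28, 29).
A \ B = [2, 4), [10, 13), [16, 19), [20, 22), [25, 28), [29, 31).
Total: 2 + 3 + 3 + 2 + 3 + 2 = 15.

15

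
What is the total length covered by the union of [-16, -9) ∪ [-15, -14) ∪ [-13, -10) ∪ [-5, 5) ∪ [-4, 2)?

Merged: [-16, -9), [-5, 5).
Lengths: 7 + 10 = 17.

17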